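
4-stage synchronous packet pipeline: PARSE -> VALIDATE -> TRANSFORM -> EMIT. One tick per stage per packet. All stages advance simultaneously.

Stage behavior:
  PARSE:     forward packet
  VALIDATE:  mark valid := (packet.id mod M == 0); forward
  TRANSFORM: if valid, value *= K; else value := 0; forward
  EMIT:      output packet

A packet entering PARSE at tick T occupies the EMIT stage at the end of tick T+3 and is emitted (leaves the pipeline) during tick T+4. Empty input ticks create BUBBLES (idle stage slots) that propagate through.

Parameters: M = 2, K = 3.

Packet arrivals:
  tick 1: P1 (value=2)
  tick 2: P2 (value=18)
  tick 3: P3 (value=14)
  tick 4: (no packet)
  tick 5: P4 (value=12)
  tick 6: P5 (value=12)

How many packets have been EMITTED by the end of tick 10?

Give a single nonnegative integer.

Tick 1: [PARSE:P1(v=2,ok=F), VALIDATE:-, TRANSFORM:-, EMIT:-] out:-; in:P1
Tick 2: [PARSE:P2(v=18,ok=F), VALIDATE:P1(v=2,ok=F), TRANSFORM:-, EMIT:-] out:-; in:P2
Tick 3: [PARSE:P3(v=14,ok=F), VALIDATE:P2(v=18,ok=T), TRANSFORM:P1(v=0,ok=F), EMIT:-] out:-; in:P3
Tick 4: [PARSE:-, VALIDATE:P3(v=14,ok=F), TRANSFORM:P2(v=54,ok=T), EMIT:P1(v=0,ok=F)] out:-; in:-
Tick 5: [PARSE:P4(v=12,ok=F), VALIDATE:-, TRANSFORM:P3(v=0,ok=F), EMIT:P2(v=54,ok=T)] out:P1(v=0); in:P4
Tick 6: [PARSE:P5(v=12,ok=F), VALIDATE:P4(v=12,ok=T), TRANSFORM:-, EMIT:P3(v=0,ok=F)] out:P2(v=54); in:P5
Tick 7: [PARSE:-, VALIDATE:P5(v=12,ok=F), TRANSFORM:P4(v=36,ok=T), EMIT:-] out:P3(v=0); in:-
Tick 8: [PARSE:-, VALIDATE:-, TRANSFORM:P5(v=0,ok=F), EMIT:P4(v=36,ok=T)] out:-; in:-
Tick 9: [PARSE:-, VALIDATE:-, TRANSFORM:-, EMIT:P5(v=0,ok=F)] out:P4(v=36); in:-
Tick 10: [PARSE:-, VALIDATE:-, TRANSFORM:-, EMIT:-] out:P5(v=0); in:-
Emitted by tick 10: ['P1', 'P2', 'P3', 'P4', 'P5']

Answer: 5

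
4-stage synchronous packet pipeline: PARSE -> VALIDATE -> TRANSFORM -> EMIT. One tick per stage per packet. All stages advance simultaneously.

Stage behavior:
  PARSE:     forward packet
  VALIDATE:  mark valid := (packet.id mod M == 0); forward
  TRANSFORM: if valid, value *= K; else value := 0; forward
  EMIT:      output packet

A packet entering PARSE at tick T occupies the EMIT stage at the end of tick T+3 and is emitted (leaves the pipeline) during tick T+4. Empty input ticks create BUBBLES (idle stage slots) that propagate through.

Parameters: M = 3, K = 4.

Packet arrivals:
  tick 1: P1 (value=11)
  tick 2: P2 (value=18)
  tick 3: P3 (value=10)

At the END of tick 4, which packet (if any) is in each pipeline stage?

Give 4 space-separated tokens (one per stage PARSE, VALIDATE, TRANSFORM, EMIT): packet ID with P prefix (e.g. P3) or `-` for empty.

Tick 1: [PARSE:P1(v=11,ok=F), VALIDATE:-, TRANSFORM:-, EMIT:-] out:-; in:P1
Tick 2: [PARSE:P2(v=18,ok=F), VALIDATE:P1(v=11,ok=F), TRANSFORM:-, EMIT:-] out:-; in:P2
Tick 3: [PARSE:P3(v=10,ok=F), VALIDATE:P2(v=18,ok=F), TRANSFORM:P1(v=0,ok=F), EMIT:-] out:-; in:P3
Tick 4: [PARSE:-, VALIDATE:P3(v=10,ok=T), TRANSFORM:P2(v=0,ok=F), EMIT:P1(v=0,ok=F)] out:-; in:-
At end of tick 4: ['-', 'P3', 'P2', 'P1']

Answer: - P3 P2 P1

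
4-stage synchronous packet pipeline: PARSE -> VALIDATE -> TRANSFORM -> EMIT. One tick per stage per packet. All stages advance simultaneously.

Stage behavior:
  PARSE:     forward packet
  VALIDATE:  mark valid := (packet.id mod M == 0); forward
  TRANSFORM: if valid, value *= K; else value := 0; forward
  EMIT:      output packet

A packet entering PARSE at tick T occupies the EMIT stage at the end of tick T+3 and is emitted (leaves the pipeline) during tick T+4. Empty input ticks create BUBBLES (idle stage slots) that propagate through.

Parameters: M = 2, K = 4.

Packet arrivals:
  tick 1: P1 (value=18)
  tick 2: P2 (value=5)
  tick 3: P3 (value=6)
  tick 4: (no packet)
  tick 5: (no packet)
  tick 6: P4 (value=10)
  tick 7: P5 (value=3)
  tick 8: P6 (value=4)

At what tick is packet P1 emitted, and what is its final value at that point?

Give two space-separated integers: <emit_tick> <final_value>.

Tick 1: [PARSE:P1(v=18,ok=F), VALIDATE:-, TRANSFORM:-, EMIT:-] out:-; in:P1
Tick 2: [PARSE:P2(v=5,ok=F), VALIDATE:P1(v=18,ok=F), TRANSFORM:-, EMIT:-] out:-; in:P2
Tick 3: [PARSE:P3(v=6,ok=F), VALIDATE:P2(v=5,ok=T), TRANSFORM:P1(v=0,ok=F), EMIT:-] out:-; in:P3
Tick 4: [PARSE:-, VALIDATE:P3(v=6,ok=F), TRANSFORM:P2(v=20,ok=T), EMIT:P1(v=0,ok=F)] out:-; in:-
Tick 5: [PARSE:-, VALIDATE:-, TRANSFORM:P3(v=0,ok=F), EMIT:P2(v=20,ok=T)] out:P1(v=0); in:-
Tick 6: [PARSE:P4(v=10,ok=F), VALIDATE:-, TRANSFORM:-, EMIT:P3(v=0,ok=F)] out:P2(v=20); in:P4
Tick 7: [PARSE:P5(v=3,ok=F), VALIDATE:P4(v=10,ok=T), TRANSFORM:-, EMIT:-] out:P3(v=0); in:P5
Tick 8: [PARSE:P6(v=4,ok=F), VALIDATE:P5(v=3,ok=F), TRANSFORM:P4(v=40,ok=T), EMIT:-] out:-; in:P6
Tick 9: [PARSE:-, VALIDATE:P6(v=4,ok=T), TRANSFORM:P5(v=0,ok=F), EMIT:P4(v=40,ok=T)] out:-; in:-
Tick 10: [PARSE:-, VALIDATE:-, TRANSFORM:P6(v=16,ok=T), EMIT:P5(v=0,ok=F)] out:P4(v=40); in:-
Tick 11: [PARSE:-, VALIDATE:-, TRANSFORM:-, EMIT:P6(v=16,ok=T)] out:P5(v=0); in:-
Tick 12: [PARSE:-, VALIDATE:-, TRANSFORM:-, EMIT:-] out:P6(v=16); in:-
P1: arrives tick 1, valid=False (id=1, id%2=1), emit tick 5, final value 0

Answer: 5 0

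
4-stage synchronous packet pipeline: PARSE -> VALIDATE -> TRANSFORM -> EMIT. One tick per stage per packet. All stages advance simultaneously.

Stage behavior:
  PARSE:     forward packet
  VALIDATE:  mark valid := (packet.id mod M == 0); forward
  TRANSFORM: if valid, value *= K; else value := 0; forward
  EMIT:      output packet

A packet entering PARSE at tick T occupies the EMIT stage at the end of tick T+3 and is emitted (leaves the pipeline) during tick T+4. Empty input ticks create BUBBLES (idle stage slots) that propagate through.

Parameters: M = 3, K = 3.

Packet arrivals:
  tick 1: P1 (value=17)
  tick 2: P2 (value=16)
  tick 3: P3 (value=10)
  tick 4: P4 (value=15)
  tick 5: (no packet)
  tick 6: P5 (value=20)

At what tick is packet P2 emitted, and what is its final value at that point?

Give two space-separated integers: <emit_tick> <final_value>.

Tick 1: [PARSE:P1(v=17,ok=F), VALIDATE:-, TRANSFORM:-, EMIT:-] out:-; in:P1
Tick 2: [PARSE:P2(v=16,ok=F), VALIDATE:P1(v=17,ok=F), TRANSFORM:-, EMIT:-] out:-; in:P2
Tick 3: [PARSE:P3(v=10,ok=F), VALIDATE:P2(v=16,ok=F), TRANSFORM:P1(v=0,ok=F), EMIT:-] out:-; in:P3
Tick 4: [PARSE:P4(v=15,ok=F), VALIDATE:P3(v=10,ok=T), TRANSFORM:P2(v=0,ok=F), EMIT:P1(v=0,ok=F)] out:-; in:P4
Tick 5: [PARSE:-, VALIDATE:P4(v=15,ok=F), TRANSFORM:P3(v=30,ok=T), EMIT:P2(v=0,ok=F)] out:P1(v=0); in:-
Tick 6: [PARSE:P5(v=20,ok=F), VALIDATE:-, TRANSFORM:P4(v=0,ok=F), EMIT:P3(v=30,ok=T)] out:P2(v=0); in:P5
Tick 7: [PARSE:-, VALIDATE:P5(v=20,ok=F), TRANSFORM:-, EMIT:P4(v=0,ok=F)] out:P3(v=30); in:-
Tick 8: [PARSE:-, VALIDATE:-, TRANSFORM:P5(v=0,ok=F), EMIT:-] out:P4(v=0); in:-
Tick 9: [PARSE:-, VALIDATE:-, TRANSFORM:-, EMIT:P5(v=0,ok=F)] out:-; in:-
Tick 10: [PARSE:-, VALIDATE:-, TRANSFORM:-, EMIT:-] out:P5(v=0); in:-
P2: arrives tick 2, valid=False (id=2, id%3=2), emit tick 6, final value 0

Answer: 6 0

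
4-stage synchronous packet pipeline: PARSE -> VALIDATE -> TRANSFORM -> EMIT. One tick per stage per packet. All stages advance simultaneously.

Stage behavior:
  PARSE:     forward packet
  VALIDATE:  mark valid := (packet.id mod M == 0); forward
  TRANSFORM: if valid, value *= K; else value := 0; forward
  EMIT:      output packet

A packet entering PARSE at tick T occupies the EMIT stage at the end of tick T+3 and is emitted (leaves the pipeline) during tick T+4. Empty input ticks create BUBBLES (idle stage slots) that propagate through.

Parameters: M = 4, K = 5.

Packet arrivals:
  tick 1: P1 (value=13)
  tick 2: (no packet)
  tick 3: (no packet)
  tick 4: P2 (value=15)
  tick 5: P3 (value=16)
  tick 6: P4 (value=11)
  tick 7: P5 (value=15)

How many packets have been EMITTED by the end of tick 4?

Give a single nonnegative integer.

Tick 1: [PARSE:P1(v=13,ok=F), VALIDATE:-, TRANSFORM:-, EMIT:-] out:-; in:P1
Tick 2: [PARSE:-, VALIDATE:P1(v=13,ok=F), TRANSFORM:-, EMIT:-] out:-; in:-
Tick 3: [PARSE:-, VALIDATE:-, TRANSFORM:P1(v=0,ok=F), EMIT:-] out:-; in:-
Tick 4: [PARSE:P2(v=15,ok=F), VALIDATE:-, TRANSFORM:-, EMIT:P1(v=0,ok=F)] out:-; in:P2
Emitted by tick 4: []

Answer: 0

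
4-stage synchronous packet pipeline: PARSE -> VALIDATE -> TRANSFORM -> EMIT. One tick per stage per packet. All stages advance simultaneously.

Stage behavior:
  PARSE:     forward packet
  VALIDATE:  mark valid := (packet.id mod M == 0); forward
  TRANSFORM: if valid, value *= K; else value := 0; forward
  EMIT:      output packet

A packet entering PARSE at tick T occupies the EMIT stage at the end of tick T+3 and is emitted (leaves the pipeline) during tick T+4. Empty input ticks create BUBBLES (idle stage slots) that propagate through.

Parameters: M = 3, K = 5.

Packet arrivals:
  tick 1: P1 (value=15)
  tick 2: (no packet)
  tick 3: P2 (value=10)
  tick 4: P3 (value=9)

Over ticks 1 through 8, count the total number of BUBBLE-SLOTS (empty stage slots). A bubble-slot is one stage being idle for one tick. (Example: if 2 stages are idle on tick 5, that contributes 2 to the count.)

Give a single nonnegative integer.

Tick 1: [PARSE:P1(v=15,ok=F), VALIDATE:-, TRANSFORM:-, EMIT:-] out:-; bubbles=3
Tick 2: [PARSE:-, VALIDATE:P1(v=15,ok=F), TRANSFORM:-, EMIT:-] out:-; bubbles=3
Tick 3: [PARSE:P2(v=10,ok=F), VALIDATE:-, TRANSFORM:P1(v=0,ok=F), EMIT:-] out:-; bubbles=2
Tick 4: [PARSE:P3(v=9,ok=F), VALIDATE:P2(v=10,ok=F), TRANSFORM:-, EMIT:P1(v=0,ok=F)] out:-; bubbles=1
Tick 5: [PARSE:-, VALIDATE:P3(v=9,ok=T), TRANSFORM:P2(v=0,ok=F), EMIT:-] out:P1(v=0); bubbles=2
Tick 6: [PARSE:-, VALIDATE:-, TRANSFORM:P3(v=45,ok=T), EMIT:P2(v=0,ok=F)] out:-; bubbles=2
Tick 7: [PARSE:-, VALIDATE:-, TRANSFORM:-, EMIT:P3(v=45,ok=T)] out:P2(v=0); bubbles=3
Tick 8: [PARSE:-, VALIDATE:-, TRANSFORM:-, EMIT:-] out:P3(v=45); bubbles=4
Total bubble-slots: 20

Answer: 20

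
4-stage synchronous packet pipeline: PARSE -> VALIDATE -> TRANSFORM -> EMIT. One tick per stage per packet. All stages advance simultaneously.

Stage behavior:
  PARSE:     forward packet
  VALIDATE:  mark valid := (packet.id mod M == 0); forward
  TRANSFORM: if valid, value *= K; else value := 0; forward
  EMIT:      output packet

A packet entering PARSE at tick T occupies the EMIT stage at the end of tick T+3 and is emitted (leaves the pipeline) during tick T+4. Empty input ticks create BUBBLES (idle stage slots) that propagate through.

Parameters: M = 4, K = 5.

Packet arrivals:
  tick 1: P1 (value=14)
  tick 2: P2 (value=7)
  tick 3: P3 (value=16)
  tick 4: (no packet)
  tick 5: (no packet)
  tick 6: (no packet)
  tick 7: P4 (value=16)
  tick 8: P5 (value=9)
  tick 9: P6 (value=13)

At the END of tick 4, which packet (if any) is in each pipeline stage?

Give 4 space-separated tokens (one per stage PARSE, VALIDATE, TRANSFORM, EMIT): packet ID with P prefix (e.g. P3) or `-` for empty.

Tick 1: [PARSE:P1(v=14,ok=F), VALIDATE:-, TRANSFORM:-, EMIT:-] out:-; in:P1
Tick 2: [PARSE:P2(v=7,ok=F), VALIDATE:P1(v=14,ok=F), TRANSFORM:-, EMIT:-] out:-; in:P2
Tick 3: [PARSE:P3(v=16,ok=F), VALIDATE:P2(v=7,ok=F), TRANSFORM:P1(v=0,ok=F), EMIT:-] out:-; in:P3
Tick 4: [PARSE:-, VALIDATE:P3(v=16,ok=F), TRANSFORM:P2(v=0,ok=F), EMIT:P1(v=0,ok=F)] out:-; in:-
At end of tick 4: ['-', 'P3', 'P2', 'P1']

Answer: - P3 P2 P1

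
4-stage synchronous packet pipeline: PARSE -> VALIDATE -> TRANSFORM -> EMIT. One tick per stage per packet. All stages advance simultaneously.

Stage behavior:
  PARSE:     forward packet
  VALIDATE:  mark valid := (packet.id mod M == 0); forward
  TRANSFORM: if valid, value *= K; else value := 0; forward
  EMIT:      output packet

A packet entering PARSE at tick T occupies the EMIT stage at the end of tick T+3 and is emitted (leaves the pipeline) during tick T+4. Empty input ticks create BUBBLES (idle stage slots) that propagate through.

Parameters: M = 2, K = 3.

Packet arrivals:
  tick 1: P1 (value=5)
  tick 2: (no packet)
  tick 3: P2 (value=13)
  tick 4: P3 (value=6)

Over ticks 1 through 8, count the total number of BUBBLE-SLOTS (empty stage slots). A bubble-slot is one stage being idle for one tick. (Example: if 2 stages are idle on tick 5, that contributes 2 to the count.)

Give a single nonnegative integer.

Answer: 20

Derivation:
Tick 1: [PARSE:P1(v=5,ok=F), VALIDATE:-, TRANSFORM:-, EMIT:-] out:-; bubbles=3
Tick 2: [PARSE:-, VALIDATE:P1(v=5,ok=F), TRANSFORM:-, EMIT:-] out:-; bubbles=3
Tick 3: [PARSE:P2(v=13,ok=F), VALIDATE:-, TRANSFORM:P1(v=0,ok=F), EMIT:-] out:-; bubbles=2
Tick 4: [PARSE:P3(v=6,ok=F), VALIDATE:P2(v=13,ok=T), TRANSFORM:-, EMIT:P1(v=0,ok=F)] out:-; bubbles=1
Tick 5: [PARSE:-, VALIDATE:P3(v=6,ok=F), TRANSFORM:P2(v=39,ok=T), EMIT:-] out:P1(v=0); bubbles=2
Tick 6: [PARSE:-, VALIDATE:-, TRANSFORM:P3(v=0,ok=F), EMIT:P2(v=39,ok=T)] out:-; bubbles=2
Tick 7: [PARSE:-, VALIDATE:-, TRANSFORM:-, EMIT:P3(v=0,ok=F)] out:P2(v=39); bubbles=3
Tick 8: [PARSE:-, VALIDATE:-, TRANSFORM:-, EMIT:-] out:P3(v=0); bubbles=4
Total bubble-slots: 20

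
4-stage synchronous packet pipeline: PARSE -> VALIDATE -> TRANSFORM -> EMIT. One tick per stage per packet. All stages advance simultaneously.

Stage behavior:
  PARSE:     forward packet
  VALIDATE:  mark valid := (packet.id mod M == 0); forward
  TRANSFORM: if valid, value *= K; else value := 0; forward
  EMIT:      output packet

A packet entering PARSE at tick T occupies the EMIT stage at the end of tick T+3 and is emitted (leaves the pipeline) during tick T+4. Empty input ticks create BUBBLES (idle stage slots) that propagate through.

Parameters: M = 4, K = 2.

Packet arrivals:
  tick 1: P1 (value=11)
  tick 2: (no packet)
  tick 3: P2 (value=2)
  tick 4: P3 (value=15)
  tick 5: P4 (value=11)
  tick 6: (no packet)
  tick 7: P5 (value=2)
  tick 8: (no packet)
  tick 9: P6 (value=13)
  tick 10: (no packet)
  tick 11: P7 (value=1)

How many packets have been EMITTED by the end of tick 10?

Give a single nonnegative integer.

Tick 1: [PARSE:P1(v=11,ok=F), VALIDATE:-, TRANSFORM:-, EMIT:-] out:-; in:P1
Tick 2: [PARSE:-, VALIDATE:P1(v=11,ok=F), TRANSFORM:-, EMIT:-] out:-; in:-
Tick 3: [PARSE:P2(v=2,ok=F), VALIDATE:-, TRANSFORM:P1(v=0,ok=F), EMIT:-] out:-; in:P2
Tick 4: [PARSE:P3(v=15,ok=F), VALIDATE:P2(v=2,ok=F), TRANSFORM:-, EMIT:P1(v=0,ok=F)] out:-; in:P3
Tick 5: [PARSE:P4(v=11,ok=F), VALIDATE:P3(v=15,ok=F), TRANSFORM:P2(v=0,ok=F), EMIT:-] out:P1(v=0); in:P4
Tick 6: [PARSE:-, VALIDATE:P4(v=11,ok=T), TRANSFORM:P3(v=0,ok=F), EMIT:P2(v=0,ok=F)] out:-; in:-
Tick 7: [PARSE:P5(v=2,ok=F), VALIDATE:-, TRANSFORM:P4(v=22,ok=T), EMIT:P3(v=0,ok=F)] out:P2(v=0); in:P5
Tick 8: [PARSE:-, VALIDATE:P5(v=2,ok=F), TRANSFORM:-, EMIT:P4(v=22,ok=T)] out:P3(v=0); in:-
Tick 9: [PARSE:P6(v=13,ok=F), VALIDATE:-, TRANSFORM:P5(v=0,ok=F), EMIT:-] out:P4(v=22); in:P6
Tick 10: [PARSE:-, VALIDATE:P6(v=13,ok=F), TRANSFORM:-, EMIT:P5(v=0,ok=F)] out:-; in:-
Emitted by tick 10: ['P1', 'P2', 'P3', 'P4']

Answer: 4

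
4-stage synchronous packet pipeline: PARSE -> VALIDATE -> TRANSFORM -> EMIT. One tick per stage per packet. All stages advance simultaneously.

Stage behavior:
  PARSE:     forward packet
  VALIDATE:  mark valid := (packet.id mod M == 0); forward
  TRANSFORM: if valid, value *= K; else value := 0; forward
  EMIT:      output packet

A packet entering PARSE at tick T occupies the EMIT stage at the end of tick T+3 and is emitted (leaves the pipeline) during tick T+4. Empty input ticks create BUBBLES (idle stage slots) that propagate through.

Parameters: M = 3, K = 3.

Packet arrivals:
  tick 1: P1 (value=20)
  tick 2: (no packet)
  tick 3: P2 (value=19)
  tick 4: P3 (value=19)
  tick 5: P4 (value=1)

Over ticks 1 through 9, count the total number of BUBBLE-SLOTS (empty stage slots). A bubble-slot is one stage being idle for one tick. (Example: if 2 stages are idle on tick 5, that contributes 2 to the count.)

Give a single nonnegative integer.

Tick 1: [PARSE:P1(v=20,ok=F), VALIDATE:-, TRANSFORM:-, EMIT:-] out:-; bubbles=3
Tick 2: [PARSE:-, VALIDATE:P1(v=20,ok=F), TRANSFORM:-, EMIT:-] out:-; bubbles=3
Tick 3: [PARSE:P2(v=19,ok=F), VALIDATE:-, TRANSFORM:P1(v=0,ok=F), EMIT:-] out:-; bubbles=2
Tick 4: [PARSE:P3(v=19,ok=F), VALIDATE:P2(v=19,ok=F), TRANSFORM:-, EMIT:P1(v=0,ok=F)] out:-; bubbles=1
Tick 5: [PARSE:P4(v=1,ok=F), VALIDATE:P3(v=19,ok=T), TRANSFORM:P2(v=0,ok=F), EMIT:-] out:P1(v=0); bubbles=1
Tick 6: [PARSE:-, VALIDATE:P4(v=1,ok=F), TRANSFORM:P3(v=57,ok=T), EMIT:P2(v=0,ok=F)] out:-; bubbles=1
Tick 7: [PARSE:-, VALIDATE:-, TRANSFORM:P4(v=0,ok=F), EMIT:P3(v=57,ok=T)] out:P2(v=0); bubbles=2
Tick 8: [PARSE:-, VALIDATE:-, TRANSFORM:-, EMIT:P4(v=0,ok=F)] out:P3(v=57); bubbles=3
Tick 9: [PARSE:-, VALIDATE:-, TRANSFORM:-, EMIT:-] out:P4(v=0); bubbles=4
Total bubble-slots: 20

Answer: 20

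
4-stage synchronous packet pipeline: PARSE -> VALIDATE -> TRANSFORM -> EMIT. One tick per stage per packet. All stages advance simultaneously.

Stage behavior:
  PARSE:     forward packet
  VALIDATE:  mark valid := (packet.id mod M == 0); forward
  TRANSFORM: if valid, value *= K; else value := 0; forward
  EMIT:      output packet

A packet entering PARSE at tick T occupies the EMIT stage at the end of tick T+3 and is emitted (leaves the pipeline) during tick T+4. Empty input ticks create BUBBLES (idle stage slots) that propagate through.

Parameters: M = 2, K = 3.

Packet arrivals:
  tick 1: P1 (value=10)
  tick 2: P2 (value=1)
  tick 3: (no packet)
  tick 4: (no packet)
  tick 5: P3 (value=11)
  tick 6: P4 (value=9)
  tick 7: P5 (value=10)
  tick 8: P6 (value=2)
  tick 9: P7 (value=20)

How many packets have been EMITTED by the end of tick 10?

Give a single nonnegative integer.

Tick 1: [PARSE:P1(v=10,ok=F), VALIDATE:-, TRANSFORM:-, EMIT:-] out:-; in:P1
Tick 2: [PARSE:P2(v=1,ok=F), VALIDATE:P1(v=10,ok=F), TRANSFORM:-, EMIT:-] out:-; in:P2
Tick 3: [PARSE:-, VALIDATE:P2(v=1,ok=T), TRANSFORM:P1(v=0,ok=F), EMIT:-] out:-; in:-
Tick 4: [PARSE:-, VALIDATE:-, TRANSFORM:P2(v=3,ok=T), EMIT:P1(v=0,ok=F)] out:-; in:-
Tick 5: [PARSE:P3(v=11,ok=F), VALIDATE:-, TRANSFORM:-, EMIT:P2(v=3,ok=T)] out:P1(v=0); in:P3
Tick 6: [PARSE:P4(v=9,ok=F), VALIDATE:P3(v=11,ok=F), TRANSFORM:-, EMIT:-] out:P2(v=3); in:P4
Tick 7: [PARSE:P5(v=10,ok=F), VALIDATE:P4(v=9,ok=T), TRANSFORM:P3(v=0,ok=F), EMIT:-] out:-; in:P5
Tick 8: [PARSE:P6(v=2,ok=F), VALIDATE:P5(v=10,ok=F), TRANSFORM:P4(v=27,ok=T), EMIT:P3(v=0,ok=F)] out:-; in:P6
Tick 9: [PARSE:P7(v=20,ok=F), VALIDATE:P6(v=2,ok=T), TRANSFORM:P5(v=0,ok=F), EMIT:P4(v=27,ok=T)] out:P3(v=0); in:P7
Tick 10: [PARSE:-, VALIDATE:P7(v=20,ok=F), TRANSFORM:P6(v=6,ok=T), EMIT:P5(v=0,ok=F)] out:P4(v=27); in:-
Emitted by tick 10: ['P1', 'P2', 'P3', 'P4']

Answer: 4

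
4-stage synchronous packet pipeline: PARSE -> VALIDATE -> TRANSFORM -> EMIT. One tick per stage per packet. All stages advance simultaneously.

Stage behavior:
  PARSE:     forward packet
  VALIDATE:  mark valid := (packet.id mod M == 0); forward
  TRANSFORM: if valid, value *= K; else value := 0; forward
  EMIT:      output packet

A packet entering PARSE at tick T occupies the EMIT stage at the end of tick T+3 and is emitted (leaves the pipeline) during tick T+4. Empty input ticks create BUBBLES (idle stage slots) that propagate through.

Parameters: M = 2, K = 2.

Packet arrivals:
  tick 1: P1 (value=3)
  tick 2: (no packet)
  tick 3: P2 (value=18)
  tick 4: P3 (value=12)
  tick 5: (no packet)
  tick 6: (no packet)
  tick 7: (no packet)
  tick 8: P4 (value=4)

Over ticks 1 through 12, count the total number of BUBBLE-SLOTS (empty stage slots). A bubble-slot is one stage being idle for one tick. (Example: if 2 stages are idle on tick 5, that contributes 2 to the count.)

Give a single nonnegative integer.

Answer: 32

Derivation:
Tick 1: [PARSE:P1(v=3,ok=F), VALIDATE:-, TRANSFORM:-, EMIT:-] out:-; bubbles=3
Tick 2: [PARSE:-, VALIDATE:P1(v=3,ok=F), TRANSFORM:-, EMIT:-] out:-; bubbles=3
Tick 3: [PARSE:P2(v=18,ok=F), VALIDATE:-, TRANSFORM:P1(v=0,ok=F), EMIT:-] out:-; bubbles=2
Tick 4: [PARSE:P3(v=12,ok=F), VALIDATE:P2(v=18,ok=T), TRANSFORM:-, EMIT:P1(v=0,ok=F)] out:-; bubbles=1
Tick 5: [PARSE:-, VALIDATE:P3(v=12,ok=F), TRANSFORM:P2(v=36,ok=T), EMIT:-] out:P1(v=0); bubbles=2
Tick 6: [PARSE:-, VALIDATE:-, TRANSFORM:P3(v=0,ok=F), EMIT:P2(v=36,ok=T)] out:-; bubbles=2
Tick 7: [PARSE:-, VALIDATE:-, TRANSFORM:-, EMIT:P3(v=0,ok=F)] out:P2(v=36); bubbles=3
Tick 8: [PARSE:P4(v=4,ok=F), VALIDATE:-, TRANSFORM:-, EMIT:-] out:P3(v=0); bubbles=3
Tick 9: [PARSE:-, VALIDATE:P4(v=4,ok=T), TRANSFORM:-, EMIT:-] out:-; bubbles=3
Tick 10: [PARSE:-, VALIDATE:-, TRANSFORM:P4(v=8,ok=T), EMIT:-] out:-; bubbles=3
Tick 11: [PARSE:-, VALIDATE:-, TRANSFORM:-, EMIT:P4(v=8,ok=T)] out:-; bubbles=3
Tick 12: [PARSE:-, VALIDATE:-, TRANSFORM:-, EMIT:-] out:P4(v=8); bubbles=4
Total bubble-slots: 32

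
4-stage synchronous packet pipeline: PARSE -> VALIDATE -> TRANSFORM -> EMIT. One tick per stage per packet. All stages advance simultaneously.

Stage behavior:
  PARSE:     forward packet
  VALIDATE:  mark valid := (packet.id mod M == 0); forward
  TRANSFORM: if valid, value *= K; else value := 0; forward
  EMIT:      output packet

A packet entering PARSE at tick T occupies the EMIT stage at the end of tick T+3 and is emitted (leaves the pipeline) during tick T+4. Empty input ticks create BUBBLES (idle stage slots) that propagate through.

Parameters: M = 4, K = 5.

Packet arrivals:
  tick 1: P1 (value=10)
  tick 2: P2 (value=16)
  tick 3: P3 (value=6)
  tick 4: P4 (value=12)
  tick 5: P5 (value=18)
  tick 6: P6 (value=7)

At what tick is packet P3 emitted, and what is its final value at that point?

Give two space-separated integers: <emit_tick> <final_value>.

Tick 1: [PARSE:P1(v=10,ok=F), VALIDATE:-, TRANSFORM:-, EMIT:-] out:-; in:P1
Tick 2: [PARSE:P2(v=16,ok=F), VALIDATE:P1(v=10,ok=F), TRANSFORM:-, EMIT:-] out:-; in:P2
Tick 3: [PARSE:P3(v=6,ok=F), VALIDATE:P2(v=16,ok=F), TRANSFORM:P1(v=0,ok=F), EMIT:-] out:-; in:P3
Tick 4: [PARSE:P4(v=12,ok=F), VALIDATE:P3(v=6,ok=F), TRANSFORM:P2(v=0,ok=F), EMIT:P1(v=0,ok=F)] out:-; in:P4
Tick 5: [PARSE:P5(v=18,ok=F), VALIDATE:P4(v=12,ok=T), TRANSFORM:P3(v=0,ok=F), EMIT:P2(v=0,ok=F)] out:P1(v=0); in:P5
Tick 6: [PARSE:P6(v=7,ok=F), VALIDATE:P5(v=18,ok=F), TRANSFORM:P4(v=60,ok=T), EMIT:P3(v=0,ok=F)] out:P2(v=0); in:P6
Tick 7: [PARSE:-, VALIDATE:P6(v=7,ok=F), TRANSFORM:P5(v=0,ok=F), EMIT:P4(v=60,ok=T)] out:P3(v=0); in:-
Tick 8: [PARSE:-, VALIDATE:-, TRANSFORM:P6(v=0,ok=F), EMIT:P5(v=0,ok=F)] out:P4(v=60); in:-
Tick 9: [PARSE:-, VALIDATE:-, TRANSFORM:-, EMIT:P6(v=0,ok=F)] out:P5(v=0); in:-
Tick 10: [PARSE:-, VALIDATE:-, TRANSFORM:-, EMIT:-] out:P6(v=0); in:-
P3: arrives tick 3, valid=False (id=3, id%4=3), emit tick 7, final value 0

Answer: 7 0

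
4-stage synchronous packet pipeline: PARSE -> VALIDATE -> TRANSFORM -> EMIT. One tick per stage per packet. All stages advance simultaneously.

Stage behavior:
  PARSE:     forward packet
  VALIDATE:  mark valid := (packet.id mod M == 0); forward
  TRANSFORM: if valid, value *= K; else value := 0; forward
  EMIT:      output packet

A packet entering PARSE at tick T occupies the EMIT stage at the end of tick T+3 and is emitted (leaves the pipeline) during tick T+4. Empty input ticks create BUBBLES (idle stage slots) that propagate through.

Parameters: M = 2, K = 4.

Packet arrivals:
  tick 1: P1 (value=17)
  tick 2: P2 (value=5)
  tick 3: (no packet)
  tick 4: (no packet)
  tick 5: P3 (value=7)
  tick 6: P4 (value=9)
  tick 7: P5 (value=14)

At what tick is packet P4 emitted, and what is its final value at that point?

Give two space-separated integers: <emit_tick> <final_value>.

Answer: 10 36

Derivation:
Tick 1: [PARSE:P1(v=17,ok=F), VALIDATE:-, TRANSFORM:-, EMIT:-] out:-; in:P1
Tick 2: [PARSE:P2(v=5,ok=F), VALIDATE:P1(v=17,ok=F), TRANSFORM:-, EMIT:-] out:-; in:P2
Tick 3: [PARSE:-, VALIDATE:P2(v=5,ok=T), TRANSFORM:P1(v=0,ok=F), EMIT:-] out:-; in:-
Tick 4: [PARSE:-, VALIDATE:-, TRANSFORM:P2(v=20,ok=T), EMIT:P1(v=0,ok=F)] out:-; in:-
Tick 5: [PARSE:P3(v=7,ok=F), VALIDATE:-, TRANSFORM:-, EMIT:P2(v=20,ok=T)] out:P1(v=0); in:P3
Tick 6: [PARSE:P4(v=9,ok=F), VALIDATE:P3(v=7,ok=F), TRANSFORM:-, EMIT:-] out:P2(v=20); in:P4
Tick 7: [PARSE:P5(v=14,ok=F), VALIDATE:P4(v=9,ok=T), TRANSFORM:P3(v=0,ok=F), EMIT:-] out:-; in:P5
Tick 8: [PARSE:-, VALIDATE:P5(v=14,ok=F), TRANSFORM:P4(v=36,ok=T), EMIT:P3(v=0,ok=F)] out:-; in:-
Tick 9: [PARSE:-, VALIDATE:-, TRANSFORM:P5(v=0,ok=F), EMIT:P4(v=36,ok=T)] out:P3(v=0); in:-
Tick 10: [PARSE:-, VALIDATE:-, TRANSFORM:-, EMIT:P5(v=0,ok=F)] out:P4(v=36); in:-
Tick 11: [PARSE:-, VALIDATE:-, TRANSFORM:-, EMIT:-] out:P5(v=0); in:-
P4: arrives tick 6, valid=True (id=4, id%2=0), emit tick 10, final value 36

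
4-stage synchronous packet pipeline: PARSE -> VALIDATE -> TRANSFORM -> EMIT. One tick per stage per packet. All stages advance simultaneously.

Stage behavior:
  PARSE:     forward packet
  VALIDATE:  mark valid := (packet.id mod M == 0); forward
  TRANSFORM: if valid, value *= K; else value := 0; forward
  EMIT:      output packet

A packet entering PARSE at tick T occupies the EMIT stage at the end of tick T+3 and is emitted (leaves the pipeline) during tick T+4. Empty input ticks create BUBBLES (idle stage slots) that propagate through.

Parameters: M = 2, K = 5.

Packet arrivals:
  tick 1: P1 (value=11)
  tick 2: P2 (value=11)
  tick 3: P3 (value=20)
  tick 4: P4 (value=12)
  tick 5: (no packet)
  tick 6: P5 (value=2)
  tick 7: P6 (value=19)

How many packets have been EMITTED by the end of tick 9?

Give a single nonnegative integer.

Tick 1: [PARSE:P1(v=11,ok=F), VALIDATE:-, TRANSFORM:-, EMIT:-] out:-; in:P1
Tick 2: [PARSE:P2(v=11,ok=F), VALIDATE:P1(v=11,ok=F), TRANSFORM:-, EMIT:-] out:-; in:P2
Tick 3: [PARSE:P3(v=20,ok=F), VALIDATE:P2(v=11,ok=T), TRANSFORM:P1(v=0,ok=F), EMIT:-] out:-; in:P3
Tick 4: [PARSE:P4(v=12,ok=F), VALIDATE:P3(v=20,ok=F), TRANSFORM:P2(v=55,ok=T), EMIT:P1(v=0,ok=F)] out:-; in:P4
Tick 5: [PARSE:-, VALIDATE:P4(v=12,ok=T), TRANSFORM:P3(v=0,ok=F), EMIT:P2(v=55,ok=T)] out:P1(v=0); in:-
Tick 6: [PARSE:P5(v=2,ok=F), VALIDATE:-, TRANSFORM:P4(v=60,ok=T), EMIT:P3(v=0,ok=F)] out:P2(v=55); in:P5
Tick 7: [PARSE:P6(v=19,ok=F), VALIDATE:P5(v=2,ok=F), TRANSFORM:-, EMIT:P4(v=60,ok=T)] out:P3(v=0); in:P6
Tick 8: [PARSE:-, VALIDATE:P6(v=19,ok=T), TRANSFORM:P5(v=0,ok=F), EMIT:-] out:P4(v=60); in:-
Tick 9: [PARSE:-, VALIDATE:-, TRANSFORM:P6(v=95,ok=T), EMIT:P5(v=0,ok=F)] out:-; in:-
Emitted by tick 9: ['P1', 'P2', 'P3', 'P4']

Answer: 4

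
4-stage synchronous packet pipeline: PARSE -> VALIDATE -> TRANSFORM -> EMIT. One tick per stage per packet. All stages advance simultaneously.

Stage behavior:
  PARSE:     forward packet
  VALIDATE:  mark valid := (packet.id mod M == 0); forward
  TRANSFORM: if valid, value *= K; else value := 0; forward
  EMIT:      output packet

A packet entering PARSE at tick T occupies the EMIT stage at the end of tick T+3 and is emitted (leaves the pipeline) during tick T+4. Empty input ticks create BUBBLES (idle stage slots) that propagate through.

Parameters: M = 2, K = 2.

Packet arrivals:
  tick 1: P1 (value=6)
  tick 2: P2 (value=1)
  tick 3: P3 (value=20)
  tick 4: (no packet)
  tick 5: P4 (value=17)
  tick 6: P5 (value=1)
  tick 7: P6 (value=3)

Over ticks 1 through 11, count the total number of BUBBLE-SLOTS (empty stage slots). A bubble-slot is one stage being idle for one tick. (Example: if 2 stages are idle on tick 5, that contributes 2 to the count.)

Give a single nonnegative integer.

Answer: 20

Derivation:
Tick 1: [PARSE:P1(v=6,ok=F), VALIDATE:-, TRANSFORM:-, EMIT:-] out:-; bubbles=3
Tick 2: [PARSE:P2(v=1,ok=F), VALIDATE:P1(v=6,ok=F), TRANSFORM:-, EMIT:-] out:-; bubbles=2
Tick 3: [PARSE:P3(v=20,ok=F), VALIDATE:P2(v=1,ok=T), TRANSFORM:P1(v=0,ok=F), EMIT:-] out:-; bubbles=1
Tick 4: [PARSE:-, VALIDATE:P3(v=20,ok=F), TRANSFORM:P2(v=2,ok=T), EMIT:P1(v=0,ok=F)] out:-; bubbles=1
Tick 5: [PARSE:P4(v=17,ok=F), VALIDATE:-, TRANSFORM:P3(v=0,ok=F), EMIT:P2(v=2,ok=T)] out:P1(v=0); bubbles=1
Tick 6: [PARSE:P5(v=1,ok=F), VALIDATE:P4(v=17,ok=T), TRANSFORM:-, EMIT:P3(v=0,ok=F)] out:P2(v=2); bubbles=1
Tick 7: [PARSE:P6(v=3,ok=F), VALIDATE:P5(v=1,ok=F), TRANSFORM:P4(v=34,ok=T), EMIT:-] out:P3(v=0); bubbles=1
Tick 8: [PARSE:-, VALIDATE:P6(v=3,ok=T), TRANSFORM:P5(v=0,ok=F), EMIT:P4(v=34,ok=T)] out:-; bubbles=1
Tick 9: [PARSE:-, VALIDATE:-, TRANSFORM:P6(v=6,ok=T), EMIT:P5(v=0,ok=F)] out:P4(v=34); bubbles=2
Tick 10: [PARSE:-, VALIDATE:-, TRANSFORM:-, EMIT:P6(v=6,ok=T)] out:P5(v=0); bubbles=3
Tick 11: [PARSE:-, VALIDATE:-, TRANSFORM:-, EMIT:-] out:P6(v=6); bubbles=4
Total bubble-slots: 20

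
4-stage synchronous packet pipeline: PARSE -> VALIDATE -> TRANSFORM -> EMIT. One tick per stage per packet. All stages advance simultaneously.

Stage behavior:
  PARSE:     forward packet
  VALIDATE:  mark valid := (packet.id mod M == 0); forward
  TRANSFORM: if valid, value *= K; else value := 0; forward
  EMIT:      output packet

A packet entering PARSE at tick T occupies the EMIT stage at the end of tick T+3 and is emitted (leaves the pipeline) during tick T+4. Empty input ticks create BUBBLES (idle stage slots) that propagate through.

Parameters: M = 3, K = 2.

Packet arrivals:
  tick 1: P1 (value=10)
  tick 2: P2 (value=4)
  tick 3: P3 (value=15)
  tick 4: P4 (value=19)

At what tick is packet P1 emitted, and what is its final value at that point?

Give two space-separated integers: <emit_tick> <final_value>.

Tick 1: [PARSE:P1(v=10,ok=F), VALIDATE:-, TRANSFORM:-, EMIT:-] out:-; in:P1
Tick 2: [PARSE:P2(v=4,ok=F), VALIDATE:P1(v=10,ok=F), TRANSFORM:-, EMIT:-] out:-; in:P2
Tick 3: [PARSE:P3(v=15,ok=F), VALIDATE:P2(v=4,ok=F), TRANSFORM:P1(v=0,ok=F), EMIT:-] out:-; in:P3
Tick 4: [PARSE:P4(v=19,ok=F), VALIDATE:P3(v=15,ok=T), TRANSFORM:P2(v=0,ok=F), EMIT:P1(v=0,ok=F)] out:-; in:P4
Tick 5: [PARSE:-, VALIDATE:P4(v=19,ok=F), TRANSFORM:P3(v=30,ok=T), EMIT:P2(v=0,ok=F)] out:P1(v=0); in:-
Tick 6: [PARSE:-, VALIDATE:-, TRANSFORM:P4(v=0,ok=F), EMIT:P3(v=30,ok=T)] out:P2(v=0); in:-
Tick 7: [PARSE:-, VALIDATE:-, TRANSFORM:-, EMIT:P4(v=0,ok=F)] out:P3(v=30); in:-
Tick 8: [PARSE:-, VALIDATE:-, TRANSFORM:-, EMIT:-] out:P4(v=0); in:-
P1: arrives tick 1, valid=False (id=1, id%3=1), emit tick 5, final value 0

Answer: 5 0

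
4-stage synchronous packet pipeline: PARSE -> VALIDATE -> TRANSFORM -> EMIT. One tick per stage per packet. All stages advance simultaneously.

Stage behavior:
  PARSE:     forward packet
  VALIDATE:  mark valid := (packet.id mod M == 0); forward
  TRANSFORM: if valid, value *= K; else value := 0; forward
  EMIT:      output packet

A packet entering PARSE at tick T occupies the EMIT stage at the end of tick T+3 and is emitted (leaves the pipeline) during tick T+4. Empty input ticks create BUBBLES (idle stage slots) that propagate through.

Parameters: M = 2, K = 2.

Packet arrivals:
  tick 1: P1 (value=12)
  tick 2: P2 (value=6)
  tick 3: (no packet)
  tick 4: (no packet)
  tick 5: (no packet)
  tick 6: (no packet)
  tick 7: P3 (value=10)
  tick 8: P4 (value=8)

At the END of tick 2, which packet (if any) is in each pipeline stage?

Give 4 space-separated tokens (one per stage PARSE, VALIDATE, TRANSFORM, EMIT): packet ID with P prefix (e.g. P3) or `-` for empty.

Tick 1: [PARSE:P1(v=12,ok=F), VALIDATE:-, TRANSFORM:-, EMIT:-] out:-; in:P1
Tick 2: [PARSE:P2(v=6,ok=F), VALIDATE:P1(v=12,ok=F), TRANSFORM:-, EMIT:-] out:-; in:P2
At end of tick 2: ['P2', 'P1', '-', '-']

Answer: P2 P1 - -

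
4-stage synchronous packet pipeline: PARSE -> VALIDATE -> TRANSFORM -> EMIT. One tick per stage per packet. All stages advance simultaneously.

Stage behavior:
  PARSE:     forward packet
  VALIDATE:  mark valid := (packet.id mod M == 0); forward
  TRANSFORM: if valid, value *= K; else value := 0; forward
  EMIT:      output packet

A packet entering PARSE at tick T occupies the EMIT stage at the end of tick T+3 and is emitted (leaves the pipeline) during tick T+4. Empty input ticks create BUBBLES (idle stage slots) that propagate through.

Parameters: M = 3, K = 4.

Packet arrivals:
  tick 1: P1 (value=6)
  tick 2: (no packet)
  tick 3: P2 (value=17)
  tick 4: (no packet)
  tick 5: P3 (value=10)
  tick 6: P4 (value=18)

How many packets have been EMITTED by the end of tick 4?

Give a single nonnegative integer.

Answer: 0

Derivation:
Tick 1: [PARSE:P1(v=6,ok=F), VALIDATE:-, TRANSFORM:-, EMIT:-] out:-; in:P1
Tick 2: [PARSE:-, VALIDATE:P1(v=6,ok=F), TRANSFORM:-, EMIT:-] out:-; in:-
Tick 3: [PARSE:P2(v=17,ok=F), VALIDATE:-, TRANSFORM:P1(v=0,ok=F), EMIT:-] out:-; in:P2
Tick 4: [PARSE:-, VALIDATE:P2(v=17,ok=F), TRANSFORM:-, EMIT:P1(v=0,ok=F)] out:-; in:-
Emitted by tick 4: []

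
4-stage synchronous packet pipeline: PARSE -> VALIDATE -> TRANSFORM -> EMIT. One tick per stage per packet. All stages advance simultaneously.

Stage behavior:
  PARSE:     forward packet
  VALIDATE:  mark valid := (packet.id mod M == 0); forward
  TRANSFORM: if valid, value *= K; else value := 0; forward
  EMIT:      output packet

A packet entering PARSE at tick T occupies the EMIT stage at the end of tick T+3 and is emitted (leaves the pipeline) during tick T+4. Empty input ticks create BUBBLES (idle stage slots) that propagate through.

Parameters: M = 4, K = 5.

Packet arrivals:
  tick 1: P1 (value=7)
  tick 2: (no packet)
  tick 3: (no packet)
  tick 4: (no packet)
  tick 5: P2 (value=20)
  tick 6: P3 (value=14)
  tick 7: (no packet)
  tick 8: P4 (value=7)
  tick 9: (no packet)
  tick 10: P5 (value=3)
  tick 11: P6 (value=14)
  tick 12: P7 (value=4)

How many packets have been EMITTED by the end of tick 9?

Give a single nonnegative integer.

Tick 1: [PARSE:P1(v=7,ok=F), VALIDATE:-, TRANSFORM:-, EMIT:-] out:-; in:P1
Tick 2: [PARSE:-, VALIDATE:P1(v=7,ok=F), TRANSFORM:-, EMIT:-] out:-; in:-
Tick 3: [PARSE:-, VALIDATE:-, TRANSFORM:P1(v=0,ok=F), EMIT:-] out:-; in:-
Tick 4: [PARSE:-, VALIDATE:-, TRANSFORM:-, EMIT:P1(v=0,ok=F)] out:-; in:-
Tick 5: [PARSE:P2(v=20,ok=F), VALIDATE:-, TRANSFORM:-, EMIT:-] out:P1(v=0); in:P2
Tick 6: [PARSE:P3(v=14,ok=F), VALIDATE:P2(v=20,ok=F), TRANSFORM:-, EMIT:-] out:-; in:P3
Tick 7: [PARSE:-, VALIDATE:P3(v=14,ok=F), TRANSFORM:P2(v=0,ok=F), EMIT:-] out:-; in:-
Tick 8: [PARSE:P4(v=7,ok=F), VALIDATE:-, TRANSFORM:P3(v=0,ok=F), EMIT:P2(v=0,ok=F)] out:-; in:P4
Tick 9: [PARSE:-, VALIDATE:P4(v=7,ok=T), TRANSFORM:-, EMIT:P3(v=0,ok=F)] out:P2(v=0); in:-
Emitted by tick 9: ['P1', 'P2']

Answer: 2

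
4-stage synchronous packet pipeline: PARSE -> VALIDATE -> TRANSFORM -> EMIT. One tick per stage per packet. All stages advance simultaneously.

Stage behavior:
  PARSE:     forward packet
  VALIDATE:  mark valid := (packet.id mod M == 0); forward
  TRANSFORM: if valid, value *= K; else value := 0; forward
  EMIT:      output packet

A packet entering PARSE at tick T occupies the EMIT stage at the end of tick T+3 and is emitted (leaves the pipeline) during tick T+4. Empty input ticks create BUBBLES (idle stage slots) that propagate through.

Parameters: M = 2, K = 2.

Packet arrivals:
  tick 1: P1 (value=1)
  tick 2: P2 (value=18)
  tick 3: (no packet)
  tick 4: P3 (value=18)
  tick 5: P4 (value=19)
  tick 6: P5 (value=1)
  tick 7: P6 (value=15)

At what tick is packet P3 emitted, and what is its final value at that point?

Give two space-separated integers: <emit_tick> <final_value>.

Tick 1: [PARSE:P1(v=1,ok=F), VALIDATE:-, TRANSFORM:-, EMIT:-] out:-; in:P1
Tick 2: [PARSE:P2(v=18,ok=F), VALIDATE:P1(v=1,ok=F), TRANSFORM:-, EMIT:-] out:-; in:P2
Tick 3: [PARSE:-, VALIDATE:P2(v=18,ok=T), TRANSFORM:P1(v=0,ok=F), EMIT:-] out:-; in:-
Tick 4: [PARSE:P3(v=18,ok=F), VALIDATE:-, TRANSFORM:P2(v=36,ok=T), EMIT:P1(v=0,ok=F)] out:-; in:P3
Tick 5: [PARSE:P4(v=19,ok=F), VALIDATE:P3(v=18,ok=F), TRANSFORM:-, EMIT:P2(v=36,ok=T)] out:P1(v=0); in:P4
Tick 6: [PARSE:P5(v=1,ok=F), VALIDATE:P4(v=19,ok=T), TRANSFORM:P3(v=0,ok=F), EMIT:-] out:P2(v=36); in:P5
Tick 7: [PARSE:P6(v=15,ok=F), VALIDATE:P5(v=1,ok=F), TRANSFORM:P4(v=38,ok=T), EMIT:P3(v=0,ok=F)] out:-; in:P6
Tick 8: [PARSE:-, VALIDATE:P6(v=15,ok=T), TRANSFORM:P5(v=0,ok=F), EMIT:P4(v=38,ok=T)] out:P3(v=0); in:-
Tick 9: [PARSE:-, VALIDATE:-, TRANSFORM:P6(v=30,ok=T), EMIT:P5(v=0,ok=F)] out:P4(v=38); in:-
Tick 10: [PARSE:-, VALIDATE:-, TRANSFORM:-, EMIT:P6(v=30,ok=T)] out:P5(v=0); in:-
Tick 11: [PARSE:-, VALIDATE:-, TRANSFORM:-, EMIT:-] out:P6(v=30); in:-
P3: arrives tick 4, valid=False (id=3, id%2=1), emit tick 8, final value 0

Answer: 8 0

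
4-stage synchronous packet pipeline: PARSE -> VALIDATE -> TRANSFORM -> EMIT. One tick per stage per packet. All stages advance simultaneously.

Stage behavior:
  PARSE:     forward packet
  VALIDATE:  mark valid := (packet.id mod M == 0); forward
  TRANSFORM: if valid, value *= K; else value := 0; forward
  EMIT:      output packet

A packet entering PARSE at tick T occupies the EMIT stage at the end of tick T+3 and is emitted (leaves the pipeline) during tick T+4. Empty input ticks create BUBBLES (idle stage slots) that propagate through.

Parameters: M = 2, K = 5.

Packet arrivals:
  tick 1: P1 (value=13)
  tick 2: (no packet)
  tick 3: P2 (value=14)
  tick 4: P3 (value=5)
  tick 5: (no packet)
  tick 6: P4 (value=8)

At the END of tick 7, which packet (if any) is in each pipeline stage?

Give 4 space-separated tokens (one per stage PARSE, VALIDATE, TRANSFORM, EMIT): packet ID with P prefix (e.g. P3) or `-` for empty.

Answer: - P4 - P3

Derivation:
Tick 1: [PARSE:P1(v=13,ok=F), VALIDATE:-, TRANSFORM:-, EMIT:-] out:-; in:P1
Tick 2: [PARSE:-, VALIDATE:P1(v=13,ok=F), TRANSFORM:-, EMIT:-] out:-; in:-
Tick 3: [PARSE:P2(v=14,ok=F), VALIDATE:-, TRANSFORM:P1(v=0,ok=F), EMIT:-] out:-; in:P2
Tick 4: [PARSE:P3(v=5,ok=F), VALIDATE:P2(v=14,ok=T), TRANSFORM:-, EMIT:P1(v=0,ok=F)] out:-; in:P3
Tick 5: [PARSE:-, VALIDATE:P3(v=5,ok=F), TRANSFORM:P2(v=70,ok=T), EMIT:-] out:P1(v=0); in:-
Tick 6: [PARSE:P4(v=8,ok=F), VALIDATE:-, TRANSFORM:P3(v=0,ok=F), EMIT:P2(v=70,ok=T)] out:-; in:P4
Tick 7: [PARSE:-, VALIDATE:P4(v=8,ok=T), TRANSFORM:-, EMIT:P3(v=0,ok=F)] out:P2(v=70); in:-
At end of tick 7: ['-', 'P4', '-', 'P3']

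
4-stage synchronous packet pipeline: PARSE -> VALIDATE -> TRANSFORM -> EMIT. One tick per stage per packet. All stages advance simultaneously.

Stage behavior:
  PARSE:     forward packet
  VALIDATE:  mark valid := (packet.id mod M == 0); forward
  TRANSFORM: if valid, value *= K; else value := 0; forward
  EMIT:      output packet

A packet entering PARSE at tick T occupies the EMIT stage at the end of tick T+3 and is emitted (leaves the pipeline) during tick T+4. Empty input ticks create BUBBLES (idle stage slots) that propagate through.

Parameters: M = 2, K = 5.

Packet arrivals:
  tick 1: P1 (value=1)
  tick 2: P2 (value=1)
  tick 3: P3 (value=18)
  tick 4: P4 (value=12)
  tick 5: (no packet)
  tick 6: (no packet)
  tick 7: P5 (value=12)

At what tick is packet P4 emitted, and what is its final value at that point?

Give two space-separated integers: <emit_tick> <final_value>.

Tick 1: [PARSE:P1(v=1,ok=F), VALIDATE:-, TRANSFORM:-, EMIT:-] out:-; in:P1
Tick 2: [PARSE:P2(v=1,ok=F), VALIDATE:P1(v=1,ok=F), TRANSFORM:-, EMIT:-] out:-; in:P2
Tick 3: [PARSE:P3(v=18,ok=F), VALIDATE:P2(v=1,ok=T), TRANSFORM:P1(v=0,ok=F), EMIT:-] out:-; in:P3
Tick 4: [PARSE:P4(v=12,ok=F), VALIDATE:P3(v=18,ok=F), TRANSFORM:P2(v=5,ok=T), EMIT:P1(v=0,ok=F)] out:-; in:P4
Tick 5: [PARSE:-, VALIDATE:P4(v=12,ok=T), TRANSFORM:P3(v=0,ok=F), EMIT:P2(v=5,ok=T)] out:P1(v=0); in:-
Tick 6: [PARSE:-, VALIDATE:-, TRANSFORM:P4(v=60,ok=T), EMIT:P3(v=0,ok=F)] out:P2(v=5); in:-
Tick 7: [PARSE:P5(v=12,ok=F), VALIDATE:-, TRANSFORM:-, EMIT:P4(v=60,ok=T)] out:P3(v=0); in:P5
Tick 8: [PARSE:-, VALIDATE:P5(v=12,ok=F), TRANSFORM:-, EMIT:-] out:P4(v=60); in:-
Tick 9: [PARSE:-, VALIDATE:-, TRANSFORM:P5(v=0,ok=F), EMIT:-] out:-; in:-
Tick 10: [PARSE:-, VALIDATE:-, TRANSFORM:-, EMIT:P5(v=0,ok=F)] out:-; in:-
Tick 11: [PARSE:-, VALIDATE:-, TRANSFORM:-, EMIT:-] out:P5(v=0); in:-
P4: arrives tick 4, valid=True (id=4, id%2=0), emit tick 8, final value 60

Answer: 8 60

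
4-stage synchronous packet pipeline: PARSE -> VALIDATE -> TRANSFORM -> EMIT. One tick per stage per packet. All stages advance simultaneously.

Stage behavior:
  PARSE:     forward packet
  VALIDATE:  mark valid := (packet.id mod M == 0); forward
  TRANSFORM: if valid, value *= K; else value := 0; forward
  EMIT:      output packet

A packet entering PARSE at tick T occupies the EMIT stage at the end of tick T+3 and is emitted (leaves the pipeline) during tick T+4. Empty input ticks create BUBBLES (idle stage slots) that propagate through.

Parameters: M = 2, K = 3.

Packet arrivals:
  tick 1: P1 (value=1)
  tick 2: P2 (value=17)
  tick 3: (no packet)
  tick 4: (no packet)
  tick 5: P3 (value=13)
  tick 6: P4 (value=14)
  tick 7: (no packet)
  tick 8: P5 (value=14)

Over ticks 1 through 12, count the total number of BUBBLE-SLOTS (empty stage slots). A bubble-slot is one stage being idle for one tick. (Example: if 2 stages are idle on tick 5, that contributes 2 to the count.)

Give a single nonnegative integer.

Tick 1: [PARSE:P1(v=1,ok=F), VALIDATE:-, TRANSFORM:-, EMIT:-] out:-; bubbles=3
Tick 2: [PARSE:P2(v=17,ok=F), VALIDATE:P1(v=1,ok=F), TRANSFORM:-, EMIT:-] out:-; bubbles=2
Tick 3: [PARSE:-, VALIDATE:P2(v=17,ok=T), TRANSFORM:P1(v=0,ok=F), EMIT:-] out:-; bubbles=2
Tick 4: [PARSE:-, VALIDATE:-, TRANSFORM:P2(v=51,ok=T), EMIT:P1(v=0,ok=F)] out:-; bubbles=2
Tick 5: [PARSE:P3(v=13,ok=F), VALIDATE:-, TRANSFORM:-, EMIT:P2(v=51,ok=T)] out:P1(v=0); bubbles=2
Tick 6: [PARSE:P4(v=14,ok=F), VALIDATE:P3(v=13,ok=F), TRANSFORM:-, EMIT:-] out:P2(v=51); bubbles=2
Tick 7: [PARSE:-, VALIDATE:P4(v=14,ok=T), TRANSFORM:P3(v=0,ok=F), EMIT:-] out:-; bubbles=2
Tick 8: [PARSE:P5(v=14,ok=F), VALIDATE:-, TRANSFORM:P4(v=42,ok=T), EMIT:P3(v=0,ok=F)] out:-; bubbles=1
Tick 9: [PARSE:-, VALIDATE:P5(v=14,ok=F), TRANSFORM:-, EMIT:P4(v=42,ok=T)] out:P3(v=0); bubbles=2
Tick 10: [PARSE:-, VALIDATE:-, TRANSFORM:P5(v=0,ok=F), EMIT:-] out:P4(v=42); bubbles=3
Tick 11: [PARSE:-, VALIDATE:-, TRANSFORM:-, EMIT:P5(v=0,ok=F)] out:-; bubbles=3
Tick 12: [PARSE:-, VALIDATE:-, TRANSFORM:-, EMIT:-] out:P5(v=0); bubbles=4
Total bubble-slots: 28

Answer: 28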